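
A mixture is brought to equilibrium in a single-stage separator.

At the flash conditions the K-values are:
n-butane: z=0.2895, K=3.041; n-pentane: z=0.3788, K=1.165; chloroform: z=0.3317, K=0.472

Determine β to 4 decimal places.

β = 0.7481

Material balance + equilibrium reduce to Σ zᵢ(Kᵢ−1)/(1+β(Kᵢ−1)) = 0.
g(0) = ΣzᵢKᵢ − 1 = 0.4782 and g(1) = 1 − Σzᵢ/Kᵢ = -0.1231, so a root lies in (0, 1).
Newton–Raphson from β = 0.5:
  β = 0.5000: g = 0.11222, g' = -0.4749 → β = 0.7363
  β = 0.7363: g = 0.00529, g' = -0.4482 → β = 0.7481
Converged at β = 0.7481.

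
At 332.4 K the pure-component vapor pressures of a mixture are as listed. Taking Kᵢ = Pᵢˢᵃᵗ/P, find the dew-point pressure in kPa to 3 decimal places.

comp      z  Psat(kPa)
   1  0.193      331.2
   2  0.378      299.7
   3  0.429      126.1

Pdew = 190.620 kPa

At the dew point ψ → 1, so Σzᵢ/Kᵢ = 1 with Kᵢ = Pᵢˢᵃᵗ/P ⇒ 1/P = Σzᵢ/Pᵢˢᵃᵗ.
1/P = 0.193/331.2 + 0.378/299.7 + 0.429/126.1 = 0.005246 ⇒ P = 190.620 kPa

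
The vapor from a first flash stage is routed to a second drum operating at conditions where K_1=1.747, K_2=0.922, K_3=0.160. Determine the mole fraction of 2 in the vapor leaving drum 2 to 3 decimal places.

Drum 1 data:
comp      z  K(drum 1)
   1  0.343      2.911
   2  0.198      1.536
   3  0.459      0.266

y_2 (drum 2) = 0.244

Drum 1:
Material balance + equilibrium reduce to Σ zᵢ(Kᵢ−1)/(1+ψ₁(Kᵢ−1)) = 0.
g(0) = ΣzᵢKᵢ − 1 = 0.425 and g(1) = 1 − Σzᵢ/Kᵢ = -0.972, so a root lies in (0, 1).
Iterate (Newton) starting at ψ₁ = 0.6:
  ψ₁ = 0.600: g = -0.2164, g' = -1.094 → ψ₁ = 0.402
  ψ₁ = 0.402: g = -0.0201, g' = -0.937 → ψ₁ = 0.381
Converged at ψ₁ = 0.381.
Drum-1 compositions:
  1: x = 0.199, y = 0.578
  2: x = 0.164, y = 0.253
  3: x = 0.637, y = 0.169
Drum-2 feed = drum-1 vapor: z₂ = (0.5780, 0.2526, 0.1694).
Drum 2:
Let ψ₂ = V/F and solve Σ zᵢ(Kᵢ−1)/(1+ψ₂(Kᵢ−1)) = 0.
g(0) = ΣzᵢKᵢ − 1 = 0.270 and g(1) = 1 − Σzᵢ/Kᵢ = -0.664, so a root lies in (0, 1).
Iterate (Newton) starting at ψ₂ = 0.5:
  ψ₂ = 0.500: g = 0.0484, g' = -0.528 → ψ₂ = 0.592
  ψ₂ = 0.592: g = -0.0043, g' = -0.629 → ψ₂ = 0.585
Converged at ψ₂ = 0.585.
  1: x = 0.402, y = 0.703
  2: x = 0.265, y = 0.244
  3: x = 0.333, y = 0.053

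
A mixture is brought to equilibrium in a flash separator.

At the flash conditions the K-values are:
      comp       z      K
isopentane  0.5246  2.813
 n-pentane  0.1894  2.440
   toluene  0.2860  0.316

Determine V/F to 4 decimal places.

Rachford–Rice: g(V/F) = Σ zᵢ(Kᵢ−1)/(1+V/F(Kᵢ−1)) = 0.
Feasibility: ΣzᵢKᵢ = 2.0282, Σzᵢ/Kᵢ = 1.1692 — both > 1, two phases present.
Iterate (Newton) starting at V/F = 0.5:
  V/F = 0.5000: g = 0.36014, g' = -0.9162 → V/F = 0.8931
  V/F = 0.8931: g = -0.02027, g' = -1.2102 → V/F = 0.8763
  V/F = 0.8763: g = -0.00036, g' = -1.1679 → V/F = 0.8760
Converged at V/F = 0.8760.

V/F = 0.8760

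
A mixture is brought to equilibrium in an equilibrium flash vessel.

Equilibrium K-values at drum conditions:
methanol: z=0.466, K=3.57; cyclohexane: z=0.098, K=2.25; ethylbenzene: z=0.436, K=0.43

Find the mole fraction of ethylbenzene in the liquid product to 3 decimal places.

Rachford–Rice: g(ψ) = Σ zᵢ(Kᵢ−1)/(1+ψ(Kᵢ−1)) = 0.
Feasibility: ΣzᵢKᵢ = 2.072, Σzᵢ/Kᵢ = 1.188 — both > 1, two phases present.
Newton–Raphson from ψ = 0.5:
  ψ = 0.500: g = 0.2519, g' = -0.925 → ψ = 0.772
  ψ = 0.772: g = 0.0195, g' = -0.837 → ψ = 0.796
Converged at ψ = 0.796.
Compositions from xᵢ = zᵢ/(1+ψ(Kᵢ−1)), yᵢ = Kᵢxᵢ:
  methanol: x = 0.153, y = 0.546
  cyclohexane: x = 0.049, y = 0.111
  ethylbenzene: x = 0.798, y = 0.343

x_ethylbenzene = 0.798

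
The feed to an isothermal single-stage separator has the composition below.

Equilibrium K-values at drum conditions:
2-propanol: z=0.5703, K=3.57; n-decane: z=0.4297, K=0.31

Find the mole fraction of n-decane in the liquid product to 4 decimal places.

Let ψ = V/F and solve Σ zᵢ(Kᵢ−1)/(1+ψ(Kᵢ−1)) = 0.
g(0) = ΣzᵢKᵢ − 1 = 1.1692 and g(1) = 1 − Σzᵢ/Kᵢ = -0.5459, so a root lies in (0, 1).
Binary case is linear: z₁(K₁−1)(1+ψ(K₂−1)) + z₂(K₂−1)(1+ψ(K₁−1)) = 0
⇒ ψ = [z₁(K₁−1)+z₂(K₂−1)] / [−(K₁−1)(K₂−1)] = 1.16918/1.77330 = 0.6593
Compositions from xᵢ = zᵢ/(1+ψ(Kᵢ−1)), yᵢ = Kᵢxᵢ:
  2-propanol: x = 0.2117, y = 0.7556
  n-decane: x = 0.7883, y = 0.2444

x_n-decane = 0.7883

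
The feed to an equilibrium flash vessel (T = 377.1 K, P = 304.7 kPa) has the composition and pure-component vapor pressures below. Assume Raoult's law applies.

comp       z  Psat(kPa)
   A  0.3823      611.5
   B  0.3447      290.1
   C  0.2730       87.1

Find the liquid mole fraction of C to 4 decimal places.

Raoult's law: Kᵢ = Pᵢˢᵃᵗ/P = Pᵢˢᵃᵗ/304.7.
  K_A = 611.5/304.7 = 2.006892, K_B = 290.1/304.7 = 0.952084, K_C = 87.1/304.7 = 0.285855
Rachford–Rice: g(V/F) = Σ zᵢ(Kᵢ−1)/(1+V/F(Kᵢ−1)) = 0.
Feasibility: ΣzᵢKᵢ = 1.1735, Σzᵢ/Kᵢ = 1.5076 — both > 1, two phases present.
Iterate (Newton) starting at V/F = 0.67:
  V/F = 0.6700: g = -0.16103, g' = -0.6510 → V/F = 0.4226
  V/F = 0.4226: g = -0.02607, g' = -0.4772 → V/F = 0.3680
  V/F = 0.3680: g = -0.00041, g' = -0.4634 → V/F = 0.3671
Converged at V/F = 0.3671.
Compositions from xᵢ = zᵢ/(1+V/F(Kᵢ−1)), yᵢ = Kᵢxᵢ:
  A: x = 0.2791, y = 0.5602
  B: x = 0.3509, y = 0.3341
  C: x = 0.3700, y = 0.1058

x_C = 0.3700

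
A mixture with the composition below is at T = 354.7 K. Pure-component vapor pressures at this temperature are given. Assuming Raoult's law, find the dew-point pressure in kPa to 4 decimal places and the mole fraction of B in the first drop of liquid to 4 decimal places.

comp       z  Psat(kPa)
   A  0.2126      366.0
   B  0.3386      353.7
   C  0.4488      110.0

Pdew = 177.9935 kPa, x_B = 0.1704

At the dew point ψ → 1, so Σzᵢ/Kᵢ = 1 with Kᵢ = Pᵢˢᵃᵗ/P ⇒ 1/P = Σzᵢ/Pᵢˢᵃᵗ.
1/P = 0.2126/366.0 + 0.3386/353.7 + 0.4488/110.0 = 0.0056182 ⇒ P = 177.9935 kPa
xᵢ = zᵢP/Pᵢˢᵃᵗ ⇒ x_B = 0.3386·177.9935/353.7 = 0.1704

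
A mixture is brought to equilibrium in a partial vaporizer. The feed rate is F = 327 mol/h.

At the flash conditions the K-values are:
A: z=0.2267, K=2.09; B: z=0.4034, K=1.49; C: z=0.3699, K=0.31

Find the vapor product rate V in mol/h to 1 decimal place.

Let ψ = V/F and solve Σ zᵢ(Kᵢ−1)/(1+ψ(Kᵢ−1)) = 0.
g(0) = ΣzᵢKᵢ − 1 = 0.1895 and g(1) = 1 − Σzᵢ/Kᵢ = -0.5724, so a root lies in (0, 1).
Iterate (Newton) starting at ψ = 0.5:
  ψ = 0.5000: g = -0.07096, g' = -0.5858 → ψ = 0.3789
  ψ = 0.3789: g = -0.00397, g' = -0.5266 → ψ = 0.3713
Converged at ψ = 0.3713.
Then V = ψ·F = 0.3713·327 = 121.4 mol/h and L = F − V = 205.6 mol/h.

V = 121.4 mol/h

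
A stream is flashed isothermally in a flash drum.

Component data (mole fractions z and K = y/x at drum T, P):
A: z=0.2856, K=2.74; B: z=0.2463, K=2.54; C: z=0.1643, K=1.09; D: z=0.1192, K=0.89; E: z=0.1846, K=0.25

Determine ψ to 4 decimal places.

ψ = 0.8324

Rachford–Rice: g(ψ) = Σ zᵢ(Kᵢ−1)/(1+ψ(Kᵢ−1)) = 0.
g(0) = ΣzᵢKᵢ − 1 = 0.7395 and g(1) = 1 − Σzᵢ/Kᵢ = -0.2243, so a root lies in (0, 1).
Newton iteration, ψ⁰ = 0.5:
  ψ = 0.5000: g = 0.25880, g' = -0.7024 → ψ = 0.8685
  ψ = 0.8685: g = -0.03770, g' = -1.1011 → ψ = 0.8342
  ψ = 0.8342: g = -0.00181, g' = -0.9997 → ψ = 0.8324
Converged at ψ = 0.8324.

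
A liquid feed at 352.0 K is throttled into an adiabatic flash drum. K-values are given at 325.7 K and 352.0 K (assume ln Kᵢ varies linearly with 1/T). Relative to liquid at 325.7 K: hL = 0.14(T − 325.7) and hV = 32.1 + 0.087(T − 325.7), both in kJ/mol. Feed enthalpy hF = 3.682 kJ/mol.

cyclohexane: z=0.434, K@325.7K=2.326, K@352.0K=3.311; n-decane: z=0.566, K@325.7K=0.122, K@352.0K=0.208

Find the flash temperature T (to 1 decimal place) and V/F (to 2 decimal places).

T = 328.7 K, V/F = 0.10

Adiabatic flash: solve Rachford–Rice at each trial T, then check hF = ψ·hV(T) + (1−ψ)·hL(T).
  T = 325.7 K: K = (2.326, 0.122), RR gives ψ = 0.067, H_out = 2.165 kJ/mol
  T = 352.0 K: K = (3.311, 0.208), RR gives ψ = 0.303, H_out = 12.988 kJ/mol
  T = 338.9 K: K = (2.796, 0.161), RR gives ψ = 0.202, H_out = 8.198 kJ/mol
  T = 332.3 K: K = (2.555, 0.141), RR gives ψ = 0.141, H_out = 5.400 kJ/mol
  T = 329.0 K: K = (2.439, 0.131), RR gives ψ = 0.106, H_out = 3.849 kJ/mol
  T = 327.4 K: K = (2.384, 0.127), RR gives ψ = 0.088, H_out = 3.051 kJ/mol
Linear interpolation between T = 327.4 (H_out = 3.051) and T = 329.0 (H_out = 3.849) on hF = 3.682 gives T ≈ 328.7 K, at which ψ = 0.10.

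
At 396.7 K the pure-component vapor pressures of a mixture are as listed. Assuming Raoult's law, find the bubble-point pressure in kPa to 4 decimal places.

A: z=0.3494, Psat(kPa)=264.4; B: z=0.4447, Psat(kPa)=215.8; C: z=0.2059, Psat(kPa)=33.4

At the bubble point ψ → 0, so ΣzᵢKᵢ = 1 with Kᵢ = Pᵢˢᵃᵗ/P ⇒ P = ΣzᵢPᵢˢᵃᵗ.
P = 0.3494·264.4 + 0.4447·215.8 + 0.2059·33.4 = 195.2247 kPa

Pbub = 195.2247 kPa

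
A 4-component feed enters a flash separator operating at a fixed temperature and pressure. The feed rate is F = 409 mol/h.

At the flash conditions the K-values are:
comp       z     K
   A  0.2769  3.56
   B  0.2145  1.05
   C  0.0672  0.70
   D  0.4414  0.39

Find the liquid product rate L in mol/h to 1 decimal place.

L = 255.4 mol/h

Rachford–Rice: g(V/F) = Σ zᵢ(Kᵢ−1)/(1+V/F(Kᵢ−1)) = 0.
Feasibility: ΣzᵢKᵢ = 1.4302, Σzᵢ/Kᵢ = 1.5099 — both > 1, two phases present.
Iterate (Newton) starting at V/F = 0.5:
  V/F = 0.5000: g = -0.08976, g' = -0.6980 → V/F = 0.3714
  V/F = 0.3714: g = 0.00309, g' = -0.7596 → V/F = 0.3755
Converged at V/F = 0.3755.
Then V = V/F·F = 0.3755·409 = 153.6 mol/h and L = F − V = 255.4 mol/h.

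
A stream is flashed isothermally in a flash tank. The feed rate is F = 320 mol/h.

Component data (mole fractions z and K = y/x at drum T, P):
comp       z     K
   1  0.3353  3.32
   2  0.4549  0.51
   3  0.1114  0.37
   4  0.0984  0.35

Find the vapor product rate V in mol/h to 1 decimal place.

V = 107.3 mol/h

Let β = V/F and solve Σ zᵢ(Kᵢ−1)/(1+β(Kᵢ−1)) = 0.
Feasibility: ΣzᵢKᵢ = 1.4209, Σzᵢ/Kᵢ = 1.5752 — both > 1, two phases present.
Newton iteration, β⁰ = 0.5:
  β = 0.5000: g = -0.13231, g' = -0.7639 → β = 0.3268
  β = 0.3268: g = 0.00746, g' = -0.8758 → β = 0.3353
  β = 0.3353: g = 0.00004, g' = -0.8664 → β = 0.3354
Converged at β = 0.3354.
Then V = β·F = 0.3354·320 = 107.3 mol/h and L = F − V = 212.7 mol/h.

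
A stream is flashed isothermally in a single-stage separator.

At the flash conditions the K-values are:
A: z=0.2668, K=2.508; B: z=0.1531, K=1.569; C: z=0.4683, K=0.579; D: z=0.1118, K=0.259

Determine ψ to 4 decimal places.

ψ = 0.3364

Rachford–Rice: g(ψ) = Σ zᵢ(Kᵢ−1)/(1+ψ(Kᵢ−1)) = 0.
Feasibility: ΣzᵢKᵢ = 1.2095, Σzᵢ/Kᵢ = 1.4444 — both > 1, two phases present.
Newton–Raphson from ψ = 0.66:
  ψ = 0.6600: g = -0.17018, g' = -0.5729 → ψ = 0.3630
  ψ = 0.3630: g = -0.01381, g' = -0.5180 → ψ = 0.3363
  ψ = 0.3363: g = 0.00007, g' = -0.5236 → ψ = 0.3364
Converged at ψ = 0.3364.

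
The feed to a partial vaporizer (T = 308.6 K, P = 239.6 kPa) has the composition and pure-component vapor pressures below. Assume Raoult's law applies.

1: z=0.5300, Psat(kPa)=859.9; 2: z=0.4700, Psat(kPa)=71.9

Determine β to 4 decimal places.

β = 0.5757

Raoult's law: Kᵢ = Pᵢˢᵃᵗ/P = Pᵢˢᵃᵗ/239.6.
  K_1 = 859.9/239.6 = 3.588898, K_2 = 71.9/239.6 = 0.300083
Material balance + equilibrium reduce to Σ zᵢ(Kᵢ−1)/(1+β(Kᵢ−1)) = 0.
g(0) = ΣzᵢKᵢ − 1 = 1.0432 and g(1) = 1 − Σzᵢ/Kᵢ = -0.7139, so a root lies in (0, 1).
Newton iteration, β⁰ = 0.5:
  β = 0.5000: g = 0.09195, g' = -1.2196 → β = 0.5754
  β = 0.5754: g = 0.00036, g' = -1.2185 → β = 0.5757
Converged at β = 0.5757.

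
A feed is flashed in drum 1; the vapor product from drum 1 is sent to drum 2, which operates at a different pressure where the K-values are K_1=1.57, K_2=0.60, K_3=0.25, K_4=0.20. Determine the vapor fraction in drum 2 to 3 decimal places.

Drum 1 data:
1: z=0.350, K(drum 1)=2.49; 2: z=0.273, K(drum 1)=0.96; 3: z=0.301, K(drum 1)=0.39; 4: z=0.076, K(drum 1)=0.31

Drum 1:
Let ψ₁ = V/F and solve Σ zᵢ(Kᵢ−1)/(1+ψ₁(Kᵢ−1)) = 0.
Check two-phase: ΣzᵢKᵢ = 1.275 > 1 and Σzᵢ/Kᵢ = 1.442 > 1, so g(0) = 0.275 > 0 and g(1) = -0.442 < 0.
Newton iteration, ψ₁⁰ = 0.51:
  ψ₁ = 0.510: g = -0.0623, g' = -0.573 → ψ₁ = 0.401
Converged at ψ₁ = 0.401.
Drum-1 compositions:
  1: x = 0.219, y = 0.546
  2: x = 0.277, y = 0.266
  3: x = 0.398, y = 0.155
  4: x = 0.105, y = 0.033
Drum-2 feed = drum-1 vapor: z₂ = (0.5457, 0.2663, 0.1554, 0.0326).
Drum 2:
Iterate (Newton) starting at ψ₂ = 0.64:
  ψ₂ = 0.640: g = -0.1927, g' = -0.583 → ψ₂ = 0.309
  ψ₂ = 0.309: g = -0.0435, g' = -0.369 → ψ₂ = 0.191
  ψ₂ = 0.191: g = -0.0017, g' = -0.342 → ψ₂ = 0.186
Converged at ψ₂ = 0.186.
  1: x = 0.493, y = 0.775
  2: x = 0.288, y = 0.173
  3: x = 0.181, y = 0.045
  4: x = 0.038, y = 0.008

V/F (drum 2) = 0.186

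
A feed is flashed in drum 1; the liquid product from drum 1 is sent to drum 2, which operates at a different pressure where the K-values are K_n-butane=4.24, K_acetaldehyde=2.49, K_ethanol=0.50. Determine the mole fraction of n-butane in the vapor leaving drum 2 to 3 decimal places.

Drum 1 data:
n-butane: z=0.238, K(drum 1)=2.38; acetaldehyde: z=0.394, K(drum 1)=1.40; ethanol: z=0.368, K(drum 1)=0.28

Drum 1:
Iterate (Newton) starting at ψ₁ = 0.65:
  ψ₁ = 0.650: g = -0.1998, g' = -0.840 → ψ₁ = 0.412
  ψ₁ = 0.412: g = -0.0320, g' = -0.616 → ψ₁ = 0.360
  ψ₁ = 0.360: g = -0.0005, g' = -0.598 → ψ₁ = 0.359
Converged at ψ₁ = 0.359.
Drum-1 compositions:
  n-butane: x = 0.159, y = 0.379
  acetaldehyde: x = 0.345, y = 0.482
  ethanol: x = 0.496, y = 0.139
Drum-2 feed = drum-1 liquid: z₂ = (0.1591, 0.3445, 0.4964).
Drum 2:
Newton iteration, ψ₂⁰ = 0.5:
  ψ₂ = 0.500: g = 0.1600, g' = -0.715 → ψ₂ = 0.724
  ψ₂ = 0.724: g = 0.0122, g' = -0.631 → ψ₂ = 0.743
Converged at ψ₂ = 0.743.
  n-butane: x = 0.047, y = 0.198
  acetaldehyde: x = 0.163, y = 0.407
  ethanol: x = 0.790, y = 0.395

y_n-butane (drum 2) = 0.198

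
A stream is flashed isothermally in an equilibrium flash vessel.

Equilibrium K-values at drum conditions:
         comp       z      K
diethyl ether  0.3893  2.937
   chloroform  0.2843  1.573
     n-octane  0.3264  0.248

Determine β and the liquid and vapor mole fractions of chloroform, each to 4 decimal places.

Rachford–Rice: g(β) = Σ zᵢ(Kᵢ−1)/(1+β(Kᵢ−1)) = 0.
g(0) = ΣzᵢKᵢ − 1 = 0.6715 and g(1) = 1 − Σzᵢ/Kᵢ = -0.6294, so a root lies in (0, 1).
Newton iteration, β⁰ = 0.5:
  β = 0.5000: g = 0.11634, g' = -0.9074 → β = 0.6282
  β = 0.6282: g = -0.00530, g' = -1.0108 → β = 0.6230
Converged at β = 0.6230.
Compositions from xᵢ = zᵢ/(1+β(Kᵢ−1)), yᵢ = Kᵢxᵢ:
  diethyl ether: x = 0.1764, y = 0.5181
  chloroform: x = 0.2095, y = 0.3296
  n-octane: x = 0.6141, y = 0.1523

β = 0.6230, x_chloroform = 0.2095, y_chloroform = 0.3296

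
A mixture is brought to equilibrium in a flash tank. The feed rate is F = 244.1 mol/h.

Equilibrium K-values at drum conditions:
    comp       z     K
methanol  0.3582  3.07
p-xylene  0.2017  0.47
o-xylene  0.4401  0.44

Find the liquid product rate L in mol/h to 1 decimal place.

Iterate (Newton) starting at V/F = 0.45:
  V/F = 0.4500: g = -0.08598, g' = -0.7558 → V/F = 0.3362
  V/F = 0.3362: g = 0.00348, g' = -0.8270 → V/F = 0.3404
Converged at V/F = 0.3405.
Then V = V/F·F = 0.3405·244.1 = 83.1 mol/h and L = F − V = 161.0 mol/h.

L = 161.0 mol/h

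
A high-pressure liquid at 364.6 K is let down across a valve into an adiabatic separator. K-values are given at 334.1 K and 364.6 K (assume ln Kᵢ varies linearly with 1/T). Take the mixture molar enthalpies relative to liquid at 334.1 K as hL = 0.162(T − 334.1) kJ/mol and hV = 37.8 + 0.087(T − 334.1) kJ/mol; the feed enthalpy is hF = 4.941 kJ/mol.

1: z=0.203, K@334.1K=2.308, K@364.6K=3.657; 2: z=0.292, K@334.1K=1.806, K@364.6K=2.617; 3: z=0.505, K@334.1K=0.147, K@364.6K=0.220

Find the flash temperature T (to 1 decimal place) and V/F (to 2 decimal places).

T = 336.8 K, V/F = 0.12

Adiabatic flash: solve Rachford–Rice at each trial T, then check hF = ψ·hV(T) + (1−ψ)·hL(T).
  T = 334.1 K: K = (2.308, 1.806, 0.147), RR gives ψ = 0.079, H_out = 2.987 kJ/mol
  T = 364.6 K: K = (3.657, 2.617, 0.220), RR gives ψ = 0.381, H_out = 18.464 kJ/mol
  T = 349.4 K: K = (2.937, 2.193, 0.182), RR gives ψ = 0.262, H_out = 12.084 kJ/mol
  T = 341.8 K: K = (2.613, 1.996, 0.164), RR gives ψ = 0.183, H_out = 8.065 kJ/mol
  T = 338.0 K: K = (2.459, 1.901, 0.155), RR gives ψ = 0.136, H_out = 5.718 kJ/mol
  T = 336.1 K: K = (2.385, 1.854, 0.151), RR gives ψ = 0.109, H_out = 4.434 kJ/mol
  T = 337.1 K: K = (2.424, 1.879, 0.153), RR gives ψ = 0.123, H_out = 5.120 kJ/mol
Linear interpolation between T = 336.1 (H_out = 4.434) and T = 337.1 (H_out = 5.120) on hF = 4.941 gives T ≈ 336.8 K, at which ψ = 0.12.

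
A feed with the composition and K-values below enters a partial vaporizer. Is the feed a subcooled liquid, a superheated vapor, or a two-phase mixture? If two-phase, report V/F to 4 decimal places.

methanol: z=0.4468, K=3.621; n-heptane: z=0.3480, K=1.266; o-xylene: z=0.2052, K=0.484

superheated vapor

ΣzᵢKᵢ = 2.1577; Σzᵢ/Kᵢ = 0.8222.
Since Σzᵢ/Kᵢ < 1 the mixture is above its dew point — single vapor phase.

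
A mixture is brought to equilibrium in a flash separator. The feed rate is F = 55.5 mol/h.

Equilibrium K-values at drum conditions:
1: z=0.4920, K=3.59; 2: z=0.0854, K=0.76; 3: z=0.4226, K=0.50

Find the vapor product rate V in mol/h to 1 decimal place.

Rachford–Rice: g(V/F) = Σ zᵢ(Kᵢ−1)/(1+V/F(Kᵢ−1)) = 0.
Feasibility: ΣzᵢKᵢ = 2.0425, Σzᵢ/Kᵢ = 1.0946 — both > 1, two phases present.
Newton–Raphson from V/F = 0.36:
  V/F = 0.3600: g = 0.37931, g' = -1.0469 → V/F = 0.7223
  V/F = 0.7223: g = 0.08831, g' = -0.6665 → V/F = 0.8548
  V/F = 0.8548: g = 0.00166, g' = -0.6495 → V/F = 0.8574
Converged at V/F = 0.8574.
Then V = V/F·F = 0.8574·55.5 = 47.6 mol/h and L = F − V = 7.9 mol/h.

V = 47.6 mol/h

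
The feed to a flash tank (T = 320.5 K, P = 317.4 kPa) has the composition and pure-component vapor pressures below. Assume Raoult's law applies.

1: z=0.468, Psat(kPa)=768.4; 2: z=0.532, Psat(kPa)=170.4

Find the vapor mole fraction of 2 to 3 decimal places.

y_2 = 0.405

Raoult's law: Kᵢ = Pᵢˢᵃᵗ/P = Pᵢˢᵃᵗ/317.4.
  K_1 = 768.4/317.4 = 2.42092, K_2 = 170.4/317.4 = 0.53686
Material balance + equilibrium reduce to Σ zᵢ(Kᵢ−1)/(1+ψ(Kᵢ−1)) = 0.
g(0) = ΣzᵢKᵢ − 1 = 0.419 and g(1) = 1 − Σzᵢ/Kᵢ = -0.184, so a root lies in (0, 1).
Binary case is linear: z₁(K₁−1)(1+ψ(K₂−1)) + z₂(K₂−1)(1+ψ(K₁−1)) = 0
⇒ ψ = [z₁(K₁−1)+z₂(K₂−1)] / [−(K₁−1)(K₂−1)] = 0.4186/0.6581 = 0.636
Compositions from xᵢ = zᵢ/(1+ψ(Kᵢ−1)), yᵢ = Kᵢxᵢ:
  1: x = 0.246, y = 0.595
  2: x = 0.754, y = 0.405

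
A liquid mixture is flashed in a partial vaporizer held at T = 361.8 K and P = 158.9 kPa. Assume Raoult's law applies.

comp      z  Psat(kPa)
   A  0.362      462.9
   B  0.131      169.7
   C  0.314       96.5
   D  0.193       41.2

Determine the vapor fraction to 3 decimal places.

Raoult's law: Kᵢ = Pᵢˢᵃᵗ/P = Pᵢˢᵃᵗ/158.9.
  K_A = 462.9/158.9 = 2.91315, K_B = 169.7/158.9 = 1.06797, K_C = 96.5/158.9 = 0.60730, K_D = 41.2/158.9 = 0.25928
Rachford–Rice: g(ψ) = Σ zᵢ(Kᵢ−1)/(1+ψ(Kᵢ−1)) = 0.
Feasibility: ΣzᵢKᵢ = 1.435, Σzᵢ/Kᵢ = 1.508 — both > 1, two phases present.
Iterate (Newton) starting at ψ = 0.5:
  ψ = 0.500: g = -0.0179, g' = -0.689 → ψ = 0.474
Converged at ψ = 0.474.

ψ = 0.474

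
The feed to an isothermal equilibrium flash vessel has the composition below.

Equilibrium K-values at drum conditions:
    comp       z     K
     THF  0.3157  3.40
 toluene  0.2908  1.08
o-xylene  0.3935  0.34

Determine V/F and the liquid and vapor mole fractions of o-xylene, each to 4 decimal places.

V/F = 0.4726, x_o-xylene = 0.5719, y_o-xylene = 0.1944

Material balance + equilibrium reduce to Σ zᵢ(Kᵢ−1)/(1+V/F(Kᵢ−1)) = 0.
Feasibility: ΣzᵢKᵢ = 1.5212, Σzᵢ/Kᵢ = 1.5195 — both > 1, two phases present.
Newton–Raphson from V/F = 0.37:
  V/F = 0.3700: g = 0.08029, g' = -0.8120 → V/F = 0.4689
  V/F = 0.4689: g = 0.00283, g' = -0.7638 → V/F = 0.4726
Converged at V/F = 0.4726.
Compositions from xᵢ = zᵢ/(1+V/F(Kᵢ−1)), yᵢ = Kᵢxᵢ:
  THF: x = 0.1479, y = 0.5029
  toluene: x = 0.2802, y = 0.3026
  o-xylene: x = 0.5719, y = 0.1944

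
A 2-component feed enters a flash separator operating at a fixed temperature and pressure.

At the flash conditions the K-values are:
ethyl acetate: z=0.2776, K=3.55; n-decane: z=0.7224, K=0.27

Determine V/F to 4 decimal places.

Binary case is linear: z₁(K₁−1)(1+V/F(K₂−1)) + z₂(K₂−1)(1+V/F(K₁−1)) = 0
⇒ V/F = [z₁(K₁−1)+z₂(K₂−1)] / [−(K₁−1)(K₂−1)] = 0.18053/1.86150 = 0.0970

V/F = 0.0970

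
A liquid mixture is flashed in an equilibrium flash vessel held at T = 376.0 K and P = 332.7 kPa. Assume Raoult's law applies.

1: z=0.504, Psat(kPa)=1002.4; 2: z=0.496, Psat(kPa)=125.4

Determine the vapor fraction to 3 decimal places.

Raoult's law: Kᵢ = Pᵢˢᵃᵗ/P = Pᵢˢᵃᵗ/332.7.
  K_1 = 1002.4/332.7 = 3.01292, K_2 = 125.4/332.7 = 0.37692
Let ψ = V/F and solve Σ zᵢ(Kᵢ−1)/(1+ψ(Kᵢ−1)) = 0.
Check two-phase: ΣzᵢKᵢ = 1.705 > 1 and Σzᵢ/Kᵢ = 1.483 > 1, so g(0) = 0.705 > 0 and g(1) = -0.483 < 0.
Newton–Raphson from ψ = 0.31:
  ψ = 0.310: g = 0.2417, g' = -1.070 → ψ = 0.536
  ψ = 0.536: g = 0.0241, g' = -0.907 → ψ = 0.562
Converged at ψ = 0.562.

ψ = 0.562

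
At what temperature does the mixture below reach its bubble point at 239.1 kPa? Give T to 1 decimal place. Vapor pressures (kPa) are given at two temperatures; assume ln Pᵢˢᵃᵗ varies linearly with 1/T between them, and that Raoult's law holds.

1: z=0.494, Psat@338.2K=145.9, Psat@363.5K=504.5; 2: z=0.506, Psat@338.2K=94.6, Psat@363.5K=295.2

T = 352.3 K

Bubble-point temperature: ΣzᵢPᵢˢᵃᵗ(T) = P. Interpolate ln Pᵢˢᵃᵗ = aᵢ + bᵢ/T.
  T = 338.2 K: ΣzᵢPᵢˢᵃᵗ = 119.94 kPa
  T = 363.5 K: ΣzᵢPᵢˢᵃᵗ = 398.59 kPa
  T = 350.9 K: ΣzᵢPᵢˢᵃᵗ = 223.90 kPa
  T = 357.2 K: ΣzᵢPᵢˢᵃᵗ = 300.24 kPa
  T = 354.0 K: ΣzᵢPᵢˢᵃᵗ = 259.00 kPa
  T = 352.4 K: ΣzᵢPᵢˢᵃᵗ = 240.32 kPa
Interpolating between 350.9 K and 352.4 K gives T ≈ 352.3 K.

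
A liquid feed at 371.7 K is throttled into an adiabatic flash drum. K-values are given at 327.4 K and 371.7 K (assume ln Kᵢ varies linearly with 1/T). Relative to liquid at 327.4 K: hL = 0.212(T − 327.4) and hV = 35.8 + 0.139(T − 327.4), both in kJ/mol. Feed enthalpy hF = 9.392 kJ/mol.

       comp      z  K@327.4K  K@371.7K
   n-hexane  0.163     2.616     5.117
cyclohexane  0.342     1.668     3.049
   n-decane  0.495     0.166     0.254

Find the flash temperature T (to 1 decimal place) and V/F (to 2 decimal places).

T = 336.2 K, V/F = 0.21

Adiabatic flash: solve Rachford–Rice at each trial T, then check hF = ψ·hV(T) + (1−ψ)·hL(T).
  T = 327.4 K: K = (2.616, 1.668, 0.166), RR gives ψ = 0.089, H_out = 3.186 kJ/mol
  T = 371.7 K: K = (5.117, 3.049, 0.254), RR gives ψ = 0.483, H_out = 25.108 kJ/mol
  T = 349.5 K: K = (3.734, 2.297, 0.208), RR gives ψ = 0.342, H_out = 16.376 kJ/mol
  T = 338.4 K: K = (3.141, 1.966, 0.186), RR gives ψ = 0.238, H_out = 10.676 kJ/mol
  T = 332.9 K: K = (2.871, 1.813, 0.176), RR gives ψ = 0.172, H_out = 7.240 kJ/mol
  T = 335.6 K: K = (3.002, 1.888, 0.181), RR gives ψ = 0.206, H_out = 8.992 kJ/mol
  T = 337.0 K: K = (3.071, 1.927, 0.184), RR gives ψ = 0.223, H_out = 9.850 kJ/mol
  T = 336.3 K: K = (3.036, 1.907, 0.182), RR gives ψ = 0.214, H_out = 9.425 kJ/mol
Linear interpolation between T = 335.6 (H_out = 8.992) and T = 336.3 (H_out = 9.425) on hF = 9.392 gives T ≈ 336.2 K, at which ψ = 0.21.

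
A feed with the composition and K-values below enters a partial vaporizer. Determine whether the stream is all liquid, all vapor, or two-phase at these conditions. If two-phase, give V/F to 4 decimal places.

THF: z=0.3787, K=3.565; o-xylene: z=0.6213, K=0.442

ΣzᵢKᵢ = 1.6247; Σzᵢ/Kᵢ = 1.5119.
Both exceed 1, so a two-phase solution exists.
Material balance + equilibrium reduce to Σ zᵢ(Kᵢ−1)/(1+ψ(Kᵢ−1)) = 0.
Binary case is linear: z₁(K₁−1)(1+ψ(K₂−1)) + z₂(K₂−1)(1+ψ(K₁−1)) = 0
⇒ ψ = [z₁(K₁−1)+z₂(K₂−1)] / [−(K₁−1)(K₂−1)] = 0.62468/1.43127 = 0.4365

two-phase, V/F = 0.4365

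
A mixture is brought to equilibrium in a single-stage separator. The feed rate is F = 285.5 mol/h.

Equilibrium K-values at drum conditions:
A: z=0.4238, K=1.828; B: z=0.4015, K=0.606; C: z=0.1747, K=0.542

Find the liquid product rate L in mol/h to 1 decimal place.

L = 191.7 mol/h

Rachford–Rice: g(ψ) = Σ zᵢ(Kᵢ−1)/(1+ψ(Kᵢ−1)) = 0.
Check two-phase: ΣzᵢKᵢ = 1.1127 > 1 and Σzᵢ/Kᵢ = 1.2167 > 1, so g(0) = 0.1127 > 0 and g(1) = -0.2167 < 0.
Newton–Raphson from ψ = 0.5:
  ψ = 0.5000: g = -0.05261, g' = -0.3036 → ψ = 0.3267
  ψ = 0.3267: g = 0.00053, g' = -0.3128 → ψ = 0.3284
Converged at ψ = 0.3284.
Then V = ψ·F = 0.3284·285.5 = 93.8 mol/h and L = F − V = 191.7 mol/h.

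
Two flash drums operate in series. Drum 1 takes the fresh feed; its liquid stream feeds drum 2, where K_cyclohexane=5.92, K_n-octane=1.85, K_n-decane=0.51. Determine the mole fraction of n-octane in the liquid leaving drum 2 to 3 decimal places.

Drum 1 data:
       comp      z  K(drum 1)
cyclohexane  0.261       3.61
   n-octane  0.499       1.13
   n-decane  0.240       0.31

x_n-octane (drum 2) = 0.283

Drum 1:
Let ψ₁ = V/F and solve Σ zᵢ(Kᵢ−1)/(1+ψ₁(Kᵢ−1)) = 0.
Feasibility: ΣzᵢKᵢ = 1.580, Σzᵢ/Kᵢ = 1.288 — both > 1, two phases present.
Newton iteration, ψ₁⁰ = 0.5:
  ψ₁ = 0.500: g = 0.1036, g' = -0.608 → ψ₁ = 0.670
  ψ₁ = 0.670: g = -0.0007, g' = -0.638 → ψ₁ = 0.669
Converged at ψ₁ = 0.669.
Drum-1 compositions:
  cyclohexane: x = 0.095, y = 0.343
  n-octane: x = 0.459, y = 0.519
  n-decane: x = 0.446, y = 0.138
Drum-2 feed = drum-1 liquid: z₂ = (0.0950, 0.4591, 0.4459).
Drum 2:
Rachford–Rice: g(ψ₂) = Σ zᵢ(Kᵢ−1)/(1+ψ₂(Kᵢ−1)) = 0.
Feasibility: ΣzᵢKᵢ = 1.639, Σzᵢ/Kᵢ = 1.139 — both > 1, two phases present.
Newton iteration, ψ₂⁰ = 0.5:
  ψ₂ = 0.500: g = 0.1195, g' = -0.543 → ψ₂ = 0.720
  ψ₂ = 0.720: g = 0.0074, g' = -0.495 → ψ₂ = 0.735
Converged at ψ₂ = 0.735.
  cyclohexane: x = 0.021, y = 0.122
  n-octane: x = 0.283, y = 0.523
  n-decane: x = 0.697, y = 0.355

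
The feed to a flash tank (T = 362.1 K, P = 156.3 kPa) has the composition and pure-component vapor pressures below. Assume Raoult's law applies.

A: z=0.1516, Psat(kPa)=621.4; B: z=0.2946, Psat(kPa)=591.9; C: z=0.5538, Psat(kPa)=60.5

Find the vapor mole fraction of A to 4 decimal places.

Raoult's law: Kᵢ = Pᵢˢᵃᵗ/P = Pᵢˢᵃᵗ/156.3.
  K_A = 621.4/156.3 = 3.975688, K_B = 591.9/156.3 = 3.786948, K_C = 60.5/156.3 = 0.387076
Newton–Raphson from β = 0.5:
  β = 0.5000: g = 0.03493, g' = -1.0488 → β = 0.5333
  β = 0.5333: g = 0.00034, g' = -1.0299 → β = 0.5336
Converged at β = 0.5336.
Compositions from xᵢ = zᵢ/(1+β(Kᵢ−1)), yᵢ = Kᵢxᵢ:
  A: x = 0.0586, y = 0.2329
  B: x = 0.1184, y = 0.4486
  C: x = 0.8230, y = 0.3186

y_A = 0.2329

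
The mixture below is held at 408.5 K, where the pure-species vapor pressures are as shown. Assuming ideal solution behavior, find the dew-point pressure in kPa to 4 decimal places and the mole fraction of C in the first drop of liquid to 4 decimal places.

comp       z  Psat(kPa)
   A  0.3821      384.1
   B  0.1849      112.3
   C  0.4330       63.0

At the dew point ψ → 1, so Σzᵢ/Kᵢ = 1 with Kᵢ = Pᵢˢᵃᵗ/P ⇒ 1/P = Σzᵢ/Pᵢˢᵃᵗ.
1/P = 0.3821/384.1 + 0.1849/112.3 + 0.4330/63.0 = 0.0095143 ⇒ P = 105.1050 kPa
xᵢ = zᵢP/Pᵢˢᵃᵗ ⇒ x_C = 0.4330·105.1050/63.0 = 0.7224

Pdew = 105.1050 kPa, x_C = 0.7224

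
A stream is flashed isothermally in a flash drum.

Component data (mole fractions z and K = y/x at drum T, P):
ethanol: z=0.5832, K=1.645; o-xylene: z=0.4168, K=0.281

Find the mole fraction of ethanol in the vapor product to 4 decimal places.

Rachford–Rice: g(ψ) = Σ zᵢ(Kᵢ−1)/(1+ψ(Kᵢ−1)) = 0.
g(0) = ΣzᵢKᵢ − 1 = 0.0765 and g(1) = 1 − Σzᵢ/Kᵢ = -0.8378, so a root lies in (0, 1).
Newton–Raphson from ψ = 0.5:
  ψ = 0.5000: g = -0.18345, g' = -0.6639 → ψ = 0.2237
  ψ = 0.2237: g = -0.02839, g' = -0.4913 → ψ = 0.1659
  ψ = 0.1659: g = -0.00047, g' = -0.4758 → ψ = 0.1649
Converged at ψ = 0.1649.
Compositions from xᵢ = zᵢ/(1+ψ(Kᵢ−1)), yᵢ = Kᵢxᵢ:
  ethanol: x = 0.5271, y = 0.8671
  o-xylene: x = 0.4729, y = 0.1329

y_ethanol = 0.8671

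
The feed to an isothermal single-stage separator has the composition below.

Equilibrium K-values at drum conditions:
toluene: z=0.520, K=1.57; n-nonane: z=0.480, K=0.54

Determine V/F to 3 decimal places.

V/F = 0.288

Material balance + equilibrium reduce to Σ zᵢ(Kᵢ−1)/(1+V/F(Kᵢ−1)) = 0.
g(0) = ΣzᵢKᵢ − 1 = 0.076 and g(1) = 1 − Σzᵢ/Kᵢ = -0.220, so a root lies in (0, 1).
Binary case is linear: z₁(K₁−1)(1+V/F(K₂−1)) + z₂(K₂−1)(1+V/F(K₁−1)) = 0
⇒ V/F = [z₁(K₁−1)+z₂(K₂−1)] / [−(K₁−1)(K₂−1)] = 0.0756/0.2622 = 0.288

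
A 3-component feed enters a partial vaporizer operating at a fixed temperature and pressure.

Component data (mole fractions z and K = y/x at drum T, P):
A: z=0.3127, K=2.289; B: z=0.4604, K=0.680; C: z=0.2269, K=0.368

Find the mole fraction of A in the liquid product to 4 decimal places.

x_A = 0.2492

Let β = V/F and solve Σ zᵢ(Kᵢ−1)/(1+β(Kᵢ−1)) = 0.
Feasibility: ΣzᵢKᵢ = 1.1123, Σzᵢ/Kᵢ = 1.4302 — both > 1, two phases present.
Newton iteration, β⁰ = 0.5:
  β = 0.5000: g = -0.13994, g' = -0.4526 → β = 0.1908
  β = 0.1908: g = 0.00351, g' = -0.5053 → β = 0.1978
Converged at β = 0.1978.
Compositions from xᵢ = zᵢ/(1+β(Kᵢ−1)), yᵢ = Kᵢxᵢ:
  A: x = 0.2492, y = 0.5703
  B: x = 0.4915, y = 0.3342
  C: x = 0.2593, y = 0.0954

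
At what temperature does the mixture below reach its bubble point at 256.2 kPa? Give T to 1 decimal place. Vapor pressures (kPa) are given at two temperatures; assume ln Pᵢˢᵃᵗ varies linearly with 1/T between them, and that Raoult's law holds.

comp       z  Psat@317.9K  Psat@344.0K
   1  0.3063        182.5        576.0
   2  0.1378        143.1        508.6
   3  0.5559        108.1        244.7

T = 333.5 K

Bubble-point temperature: ΣzᵢPᵢˢᵃᵗ(T) = P. Interpolate ln Pᵢˢᵃᵗ = aᵢ + bᵢ/T.
  T = 317.9 K: ΣzᵢPᵢˢᵃᵗ = 135.71 kPa
  T = 344.0 K: ΣzᵢPᵢˢᵃᵗ = 382.54 kPa
  T = 330.9 K: ΣzᵢPᵢˢᵃᵗ = 231.12 kPa
  T = 337.4 K: ΣzᵢPᵢˢᵃᵗ = 297.94 kPa
  T = 334.1 K: ΣzᵢPᵢˢᵃᵗ = 262.16 kPa
  T = 332.5 K: ΣzᵢPᵢˢᵃᵗ = 246.21 kPa
Interpolating between 332.5 K and 334.1 K gives T ≈ 333.5 K.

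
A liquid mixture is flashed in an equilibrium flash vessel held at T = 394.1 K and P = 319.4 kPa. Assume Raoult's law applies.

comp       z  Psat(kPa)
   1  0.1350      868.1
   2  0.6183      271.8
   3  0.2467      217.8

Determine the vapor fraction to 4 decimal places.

ψ = 0.1772

Raoult's law: Kᵢ = Pᵢˢᵃᵗ/P = Pᵢˢᵃᵗ/319.4.
  K_1 = 868.1/319.4 = 2.717909, K_2 = 271.8/319.4 = 0.850971, K_3 = 217.8/319.4 = 0.681904
Iterate (Newton) starting at ψ = 0.65:
  ψ = 0.6500: g = -0.09139, g' = -0.1454 → ψ = 0.0216
  ψ = 0.0216: g = 0.05215, g' = -0.4095 → ψ = 0.1490
  ψ = 0.1490: g = 0.00805, g' = -0.2945 → ψ = 0.1763
  ψ = 0.1763: g = 0.00024, g' = -0.2772 → ψ = 0.1772
Converged at ψ = 0.1772.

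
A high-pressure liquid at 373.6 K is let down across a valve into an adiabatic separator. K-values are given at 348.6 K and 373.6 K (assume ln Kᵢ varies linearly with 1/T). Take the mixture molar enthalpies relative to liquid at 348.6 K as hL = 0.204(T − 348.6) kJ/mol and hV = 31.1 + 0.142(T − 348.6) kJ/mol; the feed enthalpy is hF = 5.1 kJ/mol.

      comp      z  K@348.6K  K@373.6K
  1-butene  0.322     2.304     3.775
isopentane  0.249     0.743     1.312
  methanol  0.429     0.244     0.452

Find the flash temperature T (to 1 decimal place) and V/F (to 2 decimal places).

Adiabatic flash: solve Rachford–Rice at each trial T, then check hF = ψ·hV(T) + (1−ψ)·hL(T).
  T = 348.6 K: K = (2.304, 0.743, 0.244), RR gives ψ = 0.040, H_out = 1.243 kJ/mol
  T = 373.6 K: K = (3.775, 1.312, 0.452), RR gives ψ = 0.678, H_out = 25.142 kJ/mol
  T = 361.1 K: K = (2.974, 0.997, 0.336), RR gives ψ = 0.355, H_out = 13.319 kJ/mol
  T = 354.9 K: K = (2.626, 0.864, 0.287), RR gives ψ = 0.205, H_out = 7.576 kJ/mol
  T = 351.8 K: K = (2.464, 0.803, 0.265), RR gives ψ = 0.126, H_out = 4.557 kJ/mol
  T = 353.4 K: K = (2.547, 0.834, 0.277), RR gives ψ = 0.167, H_out = 6.134 kJ/mol
  T = 352.6 K: K = (2.505, 0.818, 0.271), RR gives ψ = 0.147, H_out = 5.351 kJ/mol
Linear interpolation between T = 351.8 (H_out = 4.557) and T = 352.6 (H_out = 5.351) on hF = 5.1 gives T ≈ 352.3 K, at which ψ = 0.14.

T = 352.3 K, V/F = 0.14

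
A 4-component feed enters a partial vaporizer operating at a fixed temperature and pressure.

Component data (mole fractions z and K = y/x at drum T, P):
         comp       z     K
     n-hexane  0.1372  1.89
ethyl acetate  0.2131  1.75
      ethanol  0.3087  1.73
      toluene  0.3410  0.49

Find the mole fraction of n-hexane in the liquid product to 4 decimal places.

Rachford–Rice: g(β) = Σ zᵢ(Kᵢ−1)/(1+β(Kᵢ−1)) = 0.
Check two-phase: ΣzᵢKᵢ = 1.3334 > 1 and Σzᵢ/Kᵢ = 1.0687 > 1, so g(0) = 0.3334 > 0 and g(1) = -0.0687 < 0.
Newton–Raphson from β = 0.41:
  β = 0.4100: g = 0.16525, g' = -0.3677 → β = 0.8594
  β = 0.8594: g = -0.00477, g' = -0.4225 → β = 0.8481
Converged at β = 0.8481.
Compositions from xᵢ = zᵢ/(1+β(Kᵢ−1)), yᵢ = Kᵢxᵢ:
  n-hexane: x = 0.0782, y = 0.1478
  ethyl acetate: x = 0.1303, y = 0.2279
  ethanol: x = 0.1907, y = 0.3298
  toluene: x = 0.6009, y = 0.2944

x_n-hexane = 0.0782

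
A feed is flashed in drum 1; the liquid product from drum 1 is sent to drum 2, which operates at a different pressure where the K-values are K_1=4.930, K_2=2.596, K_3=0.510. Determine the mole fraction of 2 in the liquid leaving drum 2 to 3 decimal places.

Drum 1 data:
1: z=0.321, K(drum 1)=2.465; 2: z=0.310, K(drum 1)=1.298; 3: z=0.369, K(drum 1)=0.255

Drum 1:
Rachford–Rice: g(ψ₁) = Σ zᵢ(Kᵢ−1)/(1+ψ₁(Kᵢ−1)) = 0.
Feasibility: ΣzᵢKᵢ = 1.288, Σzᵢ/Kᵢ = 1.816 — both > 1, two phases present.
Iterate (Newton) starting at ψ₁ = 0.58:
  ψ₁ = 0.580: g = -0.1511, g' = -0.856 → ψ₁ = 0.404
  ψ₁ = 0.404: g = -0.0151, g' = -0.713 → ψ₁ = 0.382
Converged at ψ₁ = 0.382.
Drum-1 compositions:
  1: x = 0.206, y = 0.507
  2: x = 0.278, y = 0.361
  3: x = 0.516, y = 0.132
Drum-2 feed = drum-1 liquid: z₂ = (0.2058, 0.2783, 0.5159).
Drum 2:
Rachford–Rice: g(ψ₂) = Σ zᵢ(Kᵢ−1)/(1+ψ₂(Kᵢ−1)) = 0.
Check two-phase: ΣzᵢKᵢ = 2.000 > 1 and Σzᵢ/Kᵢ = 1.161 > 1, so g(0) = 1.000 > 0 and g(1) = -0.161 < 0.
Iterate (Newton) starting at ψ₂ = 0.67:
  ψ₂ = 0.670: g = 0.0608, g' = -0.681 → ψ₂ = 0.759
  ψ₂ = 0.759: g = 0.0011, g' = -0.659 → ψ₂ = 0.761
Converged at ψ₂ = 0.761.
  1: x = 0.052, y = 0.254
  2: x = 0.126, y = 0.326
  3: x = 0.823, y = 0.420

x_2 (drum 2) = 0.126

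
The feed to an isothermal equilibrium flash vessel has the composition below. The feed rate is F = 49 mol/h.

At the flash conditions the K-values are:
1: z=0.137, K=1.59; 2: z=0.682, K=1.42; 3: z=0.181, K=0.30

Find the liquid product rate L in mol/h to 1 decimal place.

Let ψ = V/F and solve Σ zᵢ(Kᵢ−1)/(1+ψ(Kᵢ−1)) = 0.
Feasibility: ΣzᵢKᵢ = 1.241, Σzᵢ/Kᵢ = 1.170 — both > 1, two phases present.
Newton iteration, ψ⁰ = 0.45:
  ψ = 0.450: g = 0.1198, g' = -0.304 → ψ = 0.844
  ψ = 0.844: g = -0.0444, g' = -0.617 → ψ = 0.772
  ψ = 0.772: g = -0.0040, g' = -0.511 → ψ = 0.765
  ψ = 0.765: g = -0.0000, g' = -0.502 → ψ = 0.764
Converged at ψ = 0.764.
Then V = ψ·F = 0.7644·49 = 37.5 mol/h and L = F − V = 11.5 mol/h.

L = 11.5 mol/h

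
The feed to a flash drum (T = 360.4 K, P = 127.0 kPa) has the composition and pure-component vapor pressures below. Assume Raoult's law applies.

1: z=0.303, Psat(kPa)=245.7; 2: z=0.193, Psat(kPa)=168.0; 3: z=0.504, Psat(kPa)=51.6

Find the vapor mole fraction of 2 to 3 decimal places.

y_2 = 0.247

Raoult's law: Kᵢ = Pᵢˢᵃᵗ/P = Pᵢˢᵃᵗ/127.0.
  K_1 = 245.7/127.0 = 1.93465, K_2 = 168.0/127.0 = 1.32283, K_3 = 51.6/127.0 = 0.40630
Newton iteration, ψ⁰ = 0.32:
  ψ = 0.320: g = -0.0949, g' = -0.444 → ψ = 0.106
  ψ = 0.106: g = -0.0015, g' = -0.440 → ψ = 0.103
Converged at ψ = 0.103.
Compositions from xᵢ = zᵢ/(1+ψ(Kᵢ−1)), yᵢ = Kᵢxᵢ:
  1: x = 0.276, y = 0.535
  2: x = 0.187, y = 0.247
  3: x = 0.537, y = 0.218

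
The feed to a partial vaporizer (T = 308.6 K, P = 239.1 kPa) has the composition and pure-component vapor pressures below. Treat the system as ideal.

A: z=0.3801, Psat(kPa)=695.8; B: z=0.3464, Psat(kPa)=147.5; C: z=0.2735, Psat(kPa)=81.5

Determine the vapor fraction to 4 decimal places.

Raoult's law: Kᵢ = Pᵢˢᵃᵗ/P = Pᵢˢᵃᵗ/239.1.
  K_A = 695.8/239.1 = 2.910079, K_B = 147.5/239.1 = 0.616897, K_C = 81.5/239.1 = 0.340862
Rachford–Rice: g(ψ) = Σ zᵢ(Kᵢ−1)/(1+ψ(Kᵢ−1)) = 0.
Feasibility: ΣzᵢKᵢ = 1.4130, Σzᵢ/Kᵢ = 1.4945 — both > 1, two phases present.
Newton–Raphson from ψ = 0.5:
  ψ = 0.5000: g = -0.06168, g' = -0.7050 → ψ = 0.4125
  ψ = 0.4125: g = 0.00086, g' = -0.7297 → ψ = 0.4137
Converged at ψ = 0.4137.

ψ = 0.4137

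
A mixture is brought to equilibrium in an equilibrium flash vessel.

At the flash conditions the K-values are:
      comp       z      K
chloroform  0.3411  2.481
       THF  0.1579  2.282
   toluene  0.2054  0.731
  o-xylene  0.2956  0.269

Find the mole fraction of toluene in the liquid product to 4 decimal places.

x_toluene = 0.2382

Newton–Raphson from β = 0.5:
  β = 0.5000: g = 0.00920, g' = -0.7555 → β = 0.5122
  β = 0.5122: g = -0.00003, g' = -0.7601 → β = 0.5121
Converged at β = 0.5121.
Compositions from xᵢ = zᵢ/(1+β(Kᵢ−1)), yᵢ = Kᵢxᵢ:
  chloroform: x = 0.1940, y = 0.4812
  THF: x = 0.0953, y = 0.2175
  toluene: x = 0.2382, y = 0.1741
  o-xylene: x = 0.4725, y = 0.1271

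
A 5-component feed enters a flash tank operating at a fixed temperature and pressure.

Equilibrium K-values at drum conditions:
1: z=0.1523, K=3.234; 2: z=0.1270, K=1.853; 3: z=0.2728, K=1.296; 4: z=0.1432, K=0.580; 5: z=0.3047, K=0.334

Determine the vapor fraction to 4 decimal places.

ψ = 0.3716

Newton iteration, ψ⁰ = 0.5:
  ψ = 0.5000: g = -0.07338, g' = -0.5774 → ψ = 0.3729
  ψ = 0.3729: g = -0.00078, g' = -0.5735 → ψ = 0.3716
Converged at ψ = 0.3716.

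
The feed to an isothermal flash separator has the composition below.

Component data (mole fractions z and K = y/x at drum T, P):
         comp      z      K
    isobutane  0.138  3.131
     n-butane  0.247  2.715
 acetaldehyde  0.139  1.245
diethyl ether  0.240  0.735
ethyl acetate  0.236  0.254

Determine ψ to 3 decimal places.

ψ = 0.564

Let ψ = V/F and solve Σ zᵢ(Kᵢ−1)/(1+ψ(Kᵢ−1)) = 0.
Feasibility: ΣzᵢKᵢ = 1.512, Σzᵢ/Kᵢ = 1.502 — both > 1, two phases present.
Iterate (Newton) starting at ψ = 0.5:
  ψ = 0.500: g = 0.0467, g' = -0.721 → ψ = 0.565
  ψ = 0.565: g = -0.0005, g' = -0.738 → ψ = 0.564
Converged at ψ = 0.564.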